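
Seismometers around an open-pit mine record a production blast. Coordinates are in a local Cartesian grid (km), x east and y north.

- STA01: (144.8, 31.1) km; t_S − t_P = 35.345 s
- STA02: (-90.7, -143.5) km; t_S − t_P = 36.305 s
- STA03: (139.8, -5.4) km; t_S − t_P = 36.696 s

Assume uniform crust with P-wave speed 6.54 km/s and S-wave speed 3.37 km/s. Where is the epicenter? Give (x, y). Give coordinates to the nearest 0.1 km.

Distance from S−P lag: d = Δt · v_P v_S / (v_P − v_S) = Δt · (6.54·3.37)/(6.54−3.37) ≈ 6.9526·Δt.
So d_STA01 = 245.74, d_STA02 = 252.41, d_STA03 = 255.13 km.
Circle about each station: (x − 144.8)² + (y − 31.1)² = 245.74²; (x + 90.7)² + (y + 143.5)² = 252.41²; (x − 139.8)² + (y + 5.4)² = 255.13².
Subtracting pairs of circle equations eliminates x²+y² and gives linear equations (the radical axes):
-471.0 x − 349.2 y = 3561.83
-10.0 x − 73.0 y = -7064.22
Solving the 2×2 system: x ≈ -88.3, y ≈ 108.9 km.

x ≈ -88.3 km, y ≈ 108.9 km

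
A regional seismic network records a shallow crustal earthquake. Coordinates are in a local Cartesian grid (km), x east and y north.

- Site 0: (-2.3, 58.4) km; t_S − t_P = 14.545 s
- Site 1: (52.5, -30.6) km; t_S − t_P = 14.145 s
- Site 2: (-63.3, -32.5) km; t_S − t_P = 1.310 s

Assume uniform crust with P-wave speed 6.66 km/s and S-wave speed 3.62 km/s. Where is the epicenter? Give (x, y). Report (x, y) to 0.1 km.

Distance from S−P lag: d = Δt · v_P v_S / (v_P − v_S) = Δt · (6.66·3.62)/(6.66−3.62) ≈ 7.9307·Δt.
So d_Site 0 = 115.35, d_Site 1 = 112.18, d_Site 2 = 10.39 km.
Circle about each station: (x + 2.3)² + (y − 58.4)² = 115.35²; (x − 52.5)² + (y + 30.6)² = 112.18²; (x + 63.3)² + (y + 32.5)² = 10.39².
Subtracting the Site 0 equation from the Site 1 and Site 2 equations removes the quadratic terms:
109.6 x − 178.0 y = 998.03
-122.0 x − 181.8 y = 14844.96
Solving the 2×2 system: x ≈ -59.1, y ≈ -42.0 km.

(-59.1, -42.0)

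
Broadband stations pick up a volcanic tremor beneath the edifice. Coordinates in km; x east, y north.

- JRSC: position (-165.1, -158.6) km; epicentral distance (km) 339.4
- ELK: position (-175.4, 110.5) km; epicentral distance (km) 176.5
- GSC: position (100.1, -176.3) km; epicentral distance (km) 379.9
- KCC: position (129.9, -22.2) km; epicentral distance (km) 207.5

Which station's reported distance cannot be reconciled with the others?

GSC

Solve using three stations at a time. Using JRSC, ELK, KCC (subtract circle equations pairwise → linear system) gives (x, y) ≈ (-1.2, 138.6).
Distances from that point to each station vs reported:
  JRSC: calculated 339.4 vs reported 339.4 → residual 0.0 km
  ELK: calculated 176.4 vs reported 176.5 → residual 0.1 km
  GSC: calculated 330.8 vs reported 379.9 → residual 49.1 km
  KCC: calculated 207.5 vs reported 207.5 → residual 0.0 km
JRSC, ELK, KCC are mutually consistent (residuals ≈ 0); GSC is off by 49.1 km.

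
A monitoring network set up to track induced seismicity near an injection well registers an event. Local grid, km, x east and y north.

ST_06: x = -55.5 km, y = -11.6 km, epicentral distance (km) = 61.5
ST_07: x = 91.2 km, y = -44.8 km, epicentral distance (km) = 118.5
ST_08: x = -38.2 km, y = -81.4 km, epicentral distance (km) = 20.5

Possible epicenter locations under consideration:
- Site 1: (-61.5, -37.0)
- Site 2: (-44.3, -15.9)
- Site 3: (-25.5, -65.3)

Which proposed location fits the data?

Site 3

For each candidate, compare |candidate − station| to the reported distance:
Site 1: residuals ST_06 35.4, ST_07 34.4, ST_08 29.6 → max 35.4 km
Site 2: residuals ST_06 49.5, ST_07 20.0, ST_08 45.3 → max 49.5 km
Site 3: residuals ST_06 0.0, ST_07 0.0, ST_08 0.0 → max 0.0 km
Only Site 3 has all residuals ≈ 0.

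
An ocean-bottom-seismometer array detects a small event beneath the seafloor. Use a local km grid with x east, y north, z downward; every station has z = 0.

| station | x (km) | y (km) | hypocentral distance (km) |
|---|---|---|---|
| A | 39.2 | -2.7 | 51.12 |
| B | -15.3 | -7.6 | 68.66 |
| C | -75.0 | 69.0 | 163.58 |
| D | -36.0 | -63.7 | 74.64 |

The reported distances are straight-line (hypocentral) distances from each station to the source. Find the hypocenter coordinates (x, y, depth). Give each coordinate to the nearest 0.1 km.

Each station gives a sphere (x−x_i)² + (y−y_i)² + z² = d_i² (stations at z=0).
Subtracting the A sphere from B and C: z² cancels, leaving linear equations in x and y:
-109.0 x − 9.8 y = -3353.02
-228.4 x + 143.4 y = -15303.09
Solving: x ≈ 35.301, y ≈ -50.490 km (keep extra digits for the depth step; rounded: 35.3, -50.5).
Then from the A sphere: z² = 51.12² − (x − 39.2)² − (y + 2.7)² with x = 35.301, y = -50.490, so z ≈ 17.725 ≈ 17.7 km.

x ≈ 35.3 km, y ≈ -50.5 km, depth ≈ 17.7 km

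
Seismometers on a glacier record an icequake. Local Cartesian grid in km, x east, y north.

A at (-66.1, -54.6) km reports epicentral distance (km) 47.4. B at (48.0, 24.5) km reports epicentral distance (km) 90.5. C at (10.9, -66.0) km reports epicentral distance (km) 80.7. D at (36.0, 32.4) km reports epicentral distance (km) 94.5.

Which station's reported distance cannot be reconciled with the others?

Solve using three stations at a time. Using A, C, D (subtract circle equations pairwise → linear system) gives (x, y) ≈ (-48.0, -10.9).
Distances from that point to each station vs reported:
  A: calculated 47.3 vs reported 47.4 → residual 0.1 km
  B: calculated 102.3 vs reported 90.5 → residual 11.8 km
  C: calculated 80.7 vs reported 80.7 → residual 0.0 km
  D: calculated 94.5 vs reported 94.5 → residual 0.0 km
A, C, D are mutually consistent (residuals ≈ 0); B is off by 11.8 km.

B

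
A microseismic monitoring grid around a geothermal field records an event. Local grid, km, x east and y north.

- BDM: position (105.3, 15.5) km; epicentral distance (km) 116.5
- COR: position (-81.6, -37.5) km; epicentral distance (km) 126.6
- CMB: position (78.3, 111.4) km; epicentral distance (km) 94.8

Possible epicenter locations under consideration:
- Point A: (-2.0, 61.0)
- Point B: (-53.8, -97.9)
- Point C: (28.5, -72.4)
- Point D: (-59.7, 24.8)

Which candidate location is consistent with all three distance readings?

Point A

For each candidate, compare |candidate − station| to the reported distance:
Point A: residuals BDM 0.0, COR 0.0, CMB 0.0 → max 0.0 km
Point B: residuals BDM 78.9, COR 60.1, CMB 152.7 → max 152.7 km
Point C: residuals BDM 0.2, COR 11.1, CMB 95.6 → max 95.6 km
Point D: residuals BDM 48.8, COR 60.6, CMB 68.1 → max 68.1 km
Only Point A has all residuals ≈ 0.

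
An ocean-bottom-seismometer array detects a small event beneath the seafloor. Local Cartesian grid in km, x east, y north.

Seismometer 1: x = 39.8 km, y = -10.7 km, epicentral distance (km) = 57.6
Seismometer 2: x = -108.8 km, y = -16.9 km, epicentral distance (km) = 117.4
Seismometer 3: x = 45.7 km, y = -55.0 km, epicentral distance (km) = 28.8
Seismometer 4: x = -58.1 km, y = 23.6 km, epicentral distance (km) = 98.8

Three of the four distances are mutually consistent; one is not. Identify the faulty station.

Seismometer 3

Solve using three stations at a time. Using Seismometer 1, Seismometer 2, Seismometer 4 (subtract circle equations pairwise → linear system) gives (x, y) ≈ (2.4, -54.5).
Distances from that point to each station vs reported:
  Seismometer 1: calculated 57.6 vs reported 57.6 → residual 0.0 km
  Seismometer 2: calculated 117.4 vs reported 117.4 → residual 0.0 km
  Seismometer 3: calculated 43.3 vs reported 28.8 → residual 14.5 km
  Seismometer 4: calculated 98.8 vs reported 98.8 → residual 0.0 km
Seismometer 1, Seismometer 2, Seismometer 4 are mutually consistent (residuals ≈ 0); Seismometer 3 is off by 14.5 km.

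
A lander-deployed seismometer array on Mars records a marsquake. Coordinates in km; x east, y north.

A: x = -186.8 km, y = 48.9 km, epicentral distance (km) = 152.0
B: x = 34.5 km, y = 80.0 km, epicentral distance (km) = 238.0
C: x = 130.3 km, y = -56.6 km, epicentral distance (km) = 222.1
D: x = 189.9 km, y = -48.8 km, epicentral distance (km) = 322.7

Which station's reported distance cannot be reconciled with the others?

Solve using three stations at a time. Using A, B, D (subtract circle equations pairwise → linear system) gives (x, y) ≈ (-129.9, -92.2).
Distances from that point to each station vs reported:
  A: calculated 152.1 vs reported 152.0 → residual 0.1 km
  B: calculated 238.1 vs reported 238.0 → residual 0.1 km
  C: calculated 262.6 vs reported 222.1 → residual 40.5 km
  D: calculated 322.7 vs reported 322.7 → residual 0.0 km
A, B, D are mutually consistent (residuals ≈ 0); C is off by 40.5 km.

C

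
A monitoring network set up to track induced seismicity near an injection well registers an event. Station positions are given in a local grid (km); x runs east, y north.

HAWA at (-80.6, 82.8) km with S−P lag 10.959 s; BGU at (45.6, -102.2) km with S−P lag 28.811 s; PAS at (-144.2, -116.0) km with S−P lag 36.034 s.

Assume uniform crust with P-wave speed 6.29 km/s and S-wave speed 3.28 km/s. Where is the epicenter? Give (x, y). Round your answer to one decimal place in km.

(-5.7, 88.5)

Distance from S−P lag: d = Δt · v_P v_S / (v_P − v_S) = Δt · (6.29·3.28)/(6.29−3.28) ≈ 6.8542·Δt.
So d_HAWA = 75.12, d_BGU = 197.48, d_PAS = 246.98 km.
Circle about each station: (x + 80.6)² + (y − 82.8)² = 75.12²; (x − 45.6)² + (y + 102.2)² = 197.48²; (x + 144.2)² + (y + 116.0)² = 246.98².
Subtracting pairs of circle equations eliminates x²+y² and gives linear equations (the radical axes):
252.4 x − 370.0 y = -34183.34
-127.2 x − 397.6 y = -34458.67
Solving the 2×2 system: x ≈ -5.7, y ≈ 88.5 km.
Check against HAWA (with the unrounded x, y): √((x + 80.6)²+(y − 82.8)²) = 75.11 ≈ 75.12 km. ✓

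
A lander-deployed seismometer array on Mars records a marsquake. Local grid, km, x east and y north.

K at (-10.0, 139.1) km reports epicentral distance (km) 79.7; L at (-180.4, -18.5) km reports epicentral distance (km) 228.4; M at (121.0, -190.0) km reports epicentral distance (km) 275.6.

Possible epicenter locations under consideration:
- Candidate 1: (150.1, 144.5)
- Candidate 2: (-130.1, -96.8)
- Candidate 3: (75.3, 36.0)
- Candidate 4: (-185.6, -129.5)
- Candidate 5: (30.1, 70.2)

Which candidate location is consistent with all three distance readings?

For each candidate, compare |candidate − station| to the reported distance:
Candidate 1: residuals K 80.5, L 140.1, M 60.2 → max 140.1 km
Candidate 2: residuals K 185.0, L 135.3, M 7.8 → max 185.0 km
Candidate 3: residuals K 54.1, L 33.0, M 45.0 → max 54.1 km
Candidate 4: residuals K 241.2, L 117.3, M 36.9 → max 241.2 km
Candidate 5: residuals K 0.0, L 0.0, M 0.0 → max 0.0 km
Only Candidate 5 has all residuals ≈ 0.

Candidate 5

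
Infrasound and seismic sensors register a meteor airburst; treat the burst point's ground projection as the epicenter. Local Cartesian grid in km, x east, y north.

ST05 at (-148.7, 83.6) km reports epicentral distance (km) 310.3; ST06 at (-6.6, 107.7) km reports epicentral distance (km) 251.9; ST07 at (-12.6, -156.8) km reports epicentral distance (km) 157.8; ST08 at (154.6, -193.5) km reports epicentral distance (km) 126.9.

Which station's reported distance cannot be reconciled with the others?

ST06

Solve using three stations at a time. Using ST05, ST07, ST08 (subtract circle equations pairwise → linear system) gives (x, y) ≈ (120.1, -71.4).
Distances from that point to each station vs reported:
  ST05: calculated 310.3 vs reported 310.3 → residual 0.0 km
  ST06: calculated 219.4 vs reported 251.9 → residual 32.5 km
  ST07: calculated 157.8 vs reported 157.8 → residual 0.0 km
  ST08: calculated 126.9 vs reported 126.9 → residual 0.0 km
ST05, ST07, ST08 are mutually consistent (residuals ≈ 0); ST06 is off by 32.5 km.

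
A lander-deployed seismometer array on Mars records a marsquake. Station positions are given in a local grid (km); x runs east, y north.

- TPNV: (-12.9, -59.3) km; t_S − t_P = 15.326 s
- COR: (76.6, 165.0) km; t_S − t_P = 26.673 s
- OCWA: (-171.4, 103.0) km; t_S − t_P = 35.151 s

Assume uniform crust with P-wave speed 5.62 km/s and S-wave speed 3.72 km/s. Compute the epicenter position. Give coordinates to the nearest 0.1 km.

(144.2, -120.6)

Distance from S−P lag: d = Δt · v_P v_S / (v_P − v_S) = Δt · (5.62·3.72)/(5.62−3.72) ≈ 11.0034·Δt.
So d_TPNV = 168.64, d_COR = 293.49, d_OCWA = 386.78 km.
Circle about each station: (x + 12.9)² + (y + 59.3)² = 168.64²; (x − 76.6)² + (y − 165.0)² = 293.49²; (x + 171.4)² + (y − 103.0)² = 386.78².
Subtracting the TPNV equation from the COR and OCWA equations removes the quadratic terms:
179.0 x + 448.6 y = -28287.27
-317.0 x + 324.6 y = -84855.26
Solving the 2×2 system: x ≈ 144.2, y ≈ -120.6 km.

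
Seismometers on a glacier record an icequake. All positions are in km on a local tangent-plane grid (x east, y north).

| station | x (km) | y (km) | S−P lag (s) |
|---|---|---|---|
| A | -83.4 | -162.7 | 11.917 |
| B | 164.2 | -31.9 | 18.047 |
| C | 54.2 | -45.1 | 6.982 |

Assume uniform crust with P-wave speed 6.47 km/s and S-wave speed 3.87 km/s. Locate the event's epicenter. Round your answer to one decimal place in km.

Distance from S−P lag: d = Δt · v_P v_S / (v_P − v_S) = Δt · (6.47·3.87)/(6.47−3.87) ≈ 9.6303·Δt.
So d_A = 114.76, d_B = 173.80, d_C = 67.24 km.
Circle about each station: (x + 83.4)² + (y + 162.7)² = 114.76²; (x − 164.2)² + (y + 31.9)² = 173.80²; (x − 54.2)² + (y + 45.1)² = 67.24².
Subtracting pairs of circle equations eliminates x²+y² and gives linear equations (the radical axes):
495.2 x + 261.6 y = -22484.18
275.2 x + 235.2 y = -19806.56
Solving the 2×2 system: x ≈ -2.4, y ≈ -81.4 km.

(-2.4, -81.4)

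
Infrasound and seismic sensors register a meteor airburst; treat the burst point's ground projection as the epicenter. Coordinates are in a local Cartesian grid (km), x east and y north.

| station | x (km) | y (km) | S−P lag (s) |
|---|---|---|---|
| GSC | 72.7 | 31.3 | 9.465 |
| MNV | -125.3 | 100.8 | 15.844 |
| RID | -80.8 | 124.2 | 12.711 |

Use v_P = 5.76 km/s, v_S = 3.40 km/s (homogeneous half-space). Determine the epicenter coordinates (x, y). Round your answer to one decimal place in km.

Distance from S−P lag: d = Δt · v_P v_S / (v_P − v_S) = Δt · (5.76·3.40)/(5.76−3.40) ≈ 8.2983·Δt.
So d_GSC = 78.54, d_MNV = 131.48, d_RID = 105.48 km.
Circle about each station: (x − 72.7)² + (y − 31.3)² = 78.54²; (x + 125.3)² + (y − 100.8)² = 131.48²; (x + 80.8)² + (y − 124.2)² = 105.48².
Subtracting pairs of circle equations eliminates x²+y² and gives linear equations (the radical axes):
-396.0 x + 139.0 y = 8477.29
-307.0 x + 185.8 y = 10731.80
Solving the 2×2 system: x ≈ -2.7, y ≈ 53.3 km.

-2.7 km east, 53.3 km north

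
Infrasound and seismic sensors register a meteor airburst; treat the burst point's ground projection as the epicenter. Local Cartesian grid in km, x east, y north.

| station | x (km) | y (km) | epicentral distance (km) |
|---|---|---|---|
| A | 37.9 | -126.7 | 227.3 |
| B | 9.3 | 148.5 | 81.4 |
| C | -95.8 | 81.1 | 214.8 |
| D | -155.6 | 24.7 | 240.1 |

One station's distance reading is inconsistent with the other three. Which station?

Solve using three stations at a time. Using A, B, D (subtract circle equations pairwise → linear system) gives (x, y) ≈ (73.1, 97.9).
Distances from that point to each station vs reported:
  A: calculated 227.3 vs reported 227.3 → residual 0.0 km
  B: calculated 81.4 vs reported 81.4 → residual 0.0 km
  C: calculated 169.7 vs reported 214.8 → residual 45.1 km
  D: calculated 240.1 vs reported 240.1 → residual 0.0 km
A, B, D are mutually consistent (residuals ≈ 0); C is off by 45.1 km.

C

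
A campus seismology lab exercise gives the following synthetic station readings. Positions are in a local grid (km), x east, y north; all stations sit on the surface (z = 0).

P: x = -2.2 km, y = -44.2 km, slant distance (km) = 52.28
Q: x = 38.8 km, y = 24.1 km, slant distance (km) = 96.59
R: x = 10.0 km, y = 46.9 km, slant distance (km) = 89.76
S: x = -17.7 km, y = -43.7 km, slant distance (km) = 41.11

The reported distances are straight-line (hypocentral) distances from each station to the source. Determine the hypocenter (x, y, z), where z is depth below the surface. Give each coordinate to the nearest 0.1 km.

(-42.9, -21.6, 23.8)

Each station gives a sphere (x−x_i)² + (y−y_i)² + z² = d_i² (stations at z=0).
Subtracting the P sphere from Q and R: z² cancels, leaving linear equations in x and y:
82.0 x + 136.6 y = -6468.66
24.4 x + 182.2 y = -4982.53
Solving: x ≈ -42.902, y ≈ -21.601 km (keep extra digits for the depth step; rounded: -42.9, -21.6).
Then from the P sphere: z² = 52.28² − (x + 2.2)² − (y + 44.2)² with x = -42.902, y = -21.601, so z ≈ 23.787 ≈ 23.8 km.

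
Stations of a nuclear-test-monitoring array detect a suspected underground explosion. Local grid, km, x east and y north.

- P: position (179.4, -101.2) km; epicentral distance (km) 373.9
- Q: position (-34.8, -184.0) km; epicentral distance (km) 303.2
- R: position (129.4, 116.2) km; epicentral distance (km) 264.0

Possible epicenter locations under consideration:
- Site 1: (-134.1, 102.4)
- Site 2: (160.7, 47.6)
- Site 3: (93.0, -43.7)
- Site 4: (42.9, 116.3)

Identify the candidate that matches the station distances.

For each candidate, compare |candidate − station| to the reported distance:
Site 1: residuals P 0.1, Q 0.1, R 0.1 → max 0.1 km
Site 2: residuals P 223.9, Q 0.1, R 188.6 → max 223.9 km
Site 3: residuals P 270.1, Q 113.4, R 100.0 → max 270.1 km
Site 4: residuals P 117.1, Q 7.0, R 177.5 → max 177.5 km
Only Site 1 has all residuals ≈ 0.

Site 1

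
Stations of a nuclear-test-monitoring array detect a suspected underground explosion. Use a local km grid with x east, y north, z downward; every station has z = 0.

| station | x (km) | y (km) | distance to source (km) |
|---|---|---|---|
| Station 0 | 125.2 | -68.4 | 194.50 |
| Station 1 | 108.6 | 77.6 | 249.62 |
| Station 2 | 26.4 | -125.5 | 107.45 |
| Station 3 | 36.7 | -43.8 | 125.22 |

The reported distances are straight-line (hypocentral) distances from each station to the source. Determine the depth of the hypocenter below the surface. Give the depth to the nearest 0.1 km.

63.5 km

Each station gives a sphere (x−x_i)² + (y−y_i)² + z² = d_i² (stations at z=0).
Subtracting the Station 0 sphere from Station 1 and Station 2: z² cancels, leaving linear equations in x and y:
-33.2 x + 292.0 y = -27017.77
-197.6 x − 114.2 y = 22378.36
Solving: x ≈ -56.091, y ≈ -98.904 km (keep extra digits for the depth step; rounded: -56.1, -98.9).
Then from the Station 0 sphere: z² = 194.50² − (x − 125.2)² − (y + 68.4)² with x = -56.091, y = -98.904, so z ≈ 63.508 ≈ 63.5 km.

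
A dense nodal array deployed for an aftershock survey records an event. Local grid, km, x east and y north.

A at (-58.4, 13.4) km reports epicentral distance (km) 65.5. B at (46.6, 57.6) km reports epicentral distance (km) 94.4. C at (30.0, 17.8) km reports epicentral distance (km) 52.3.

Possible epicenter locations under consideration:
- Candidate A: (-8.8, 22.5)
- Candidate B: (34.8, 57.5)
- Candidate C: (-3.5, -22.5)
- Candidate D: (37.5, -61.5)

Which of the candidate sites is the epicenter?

Candidate C

For each candidate, compare |candidate − station| to the reported distance:
Candidate A: residuals A 15.1, B 28.8, C 13.2 → max 28.8 km
Candidate B: residuals A 37.6, B 82.6, C 12.3 → max 82.6 km
Candidate C: residuals A 0.1, B 0.1, C 0.1 → max 0.1 km
Candidate D: residuals A 56.2, B 25.0, C 27.4 → max 56.2 km
Only Candidate C has all residuals ≈ 0.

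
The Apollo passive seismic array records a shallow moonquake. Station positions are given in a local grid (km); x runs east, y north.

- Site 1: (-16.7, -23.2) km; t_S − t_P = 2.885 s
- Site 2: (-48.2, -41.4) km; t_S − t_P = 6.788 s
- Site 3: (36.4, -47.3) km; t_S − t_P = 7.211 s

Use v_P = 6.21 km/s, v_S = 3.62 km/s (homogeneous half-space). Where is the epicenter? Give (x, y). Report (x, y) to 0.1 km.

x ≈ -5.5 km, y ≈ -0.8 km

Distance from S−P lag: d = Δt · v_P v_S / (v_P − v_S) = Δt · (6.21·3.62)/(6.21−3.62) ≈ 8.6796·Δt.
So d_Site 1 = 25.04, d_Site 2 = 58.92, d_Site 3 = 62.59 km.
Circle about each station: (x + 16.7)² + (y + 23.2)² = 25.04²; (x + 48.2)² + (y + 41.4)² = 58.92²; (x − 36.4)² + (y + 47.3)² = 62.59².
Subtracting pairs of circle equations eliminates x²+y² and gives linear equations (the radical axes):
-63.0 x − 36.4 y = 375.51
106.2 x − 48.2 y = -545.39
Solving the 2×2 system: x ≈ -5.5, y ≈ -0.8 km.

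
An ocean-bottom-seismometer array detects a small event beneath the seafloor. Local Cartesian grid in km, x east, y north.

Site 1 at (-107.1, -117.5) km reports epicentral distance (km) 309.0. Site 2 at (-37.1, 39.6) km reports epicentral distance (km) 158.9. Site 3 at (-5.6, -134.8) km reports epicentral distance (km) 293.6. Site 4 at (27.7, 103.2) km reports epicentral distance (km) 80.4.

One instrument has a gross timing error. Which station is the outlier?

Site 3

Solve using three stations at a time. Using Site 1, Site 2, Site 4 (subtract circle equations pairwise → linear system) gives (x, y) ≈ (107.9, 104.4).
Distances from that point to each station vs reported:
  Site 1: calculated 308.9 vs reported 309.0 → residual 0.1 km
  Site 2: calculated 158.8 vs reported 158.9 → residual 0.1 km
  Site 3: calculated 264.7 vs reported 293.6 → residual 28.9 km
  Site 4: calculated 80.2 vs reported 80.4 → residual 0.2 km
Site 1, Site 2, Site 4 are mutually consistent (residuals ≈ 0); Site 3 is off by 28.9 km.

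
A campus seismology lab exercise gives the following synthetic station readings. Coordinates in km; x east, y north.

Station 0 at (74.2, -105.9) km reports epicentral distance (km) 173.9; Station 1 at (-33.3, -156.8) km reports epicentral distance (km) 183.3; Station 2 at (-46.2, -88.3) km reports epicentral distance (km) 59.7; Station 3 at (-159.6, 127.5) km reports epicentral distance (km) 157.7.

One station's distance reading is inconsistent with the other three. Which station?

Solve using three stations at a time. Using Station 0, Station 1, Station 3 (subtract circle equations pairwise → linear system) gives (x, y) ≈ (-38.6, 26.4).
Distances from that point to each station vs reported:
  Station 0: calculated 173.9 vs reported 173.9 → residual 0.0 km
  Station 1: calculated 183.3 vs reported 183.3 → residual 0.0 km
  Station 2: calculated 114.9 vs reported 59.7 → residual 55.2 km
  Station 3: calculated 157.7 vs reported 157.7 → residual 0.0 km
Station 0, Station 1, Station 3 are mutually consistent (residuals ≈ 0); Station 2 is off by 55.2 km.

Station 2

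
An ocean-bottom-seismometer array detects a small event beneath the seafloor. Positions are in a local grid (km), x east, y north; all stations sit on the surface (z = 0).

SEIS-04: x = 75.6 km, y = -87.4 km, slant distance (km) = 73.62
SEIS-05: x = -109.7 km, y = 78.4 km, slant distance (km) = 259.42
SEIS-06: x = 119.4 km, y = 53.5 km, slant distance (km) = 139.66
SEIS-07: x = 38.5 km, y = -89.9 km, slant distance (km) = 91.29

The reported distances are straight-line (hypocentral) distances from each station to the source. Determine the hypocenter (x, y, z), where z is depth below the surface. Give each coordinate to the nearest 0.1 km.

(94.8, -66.1, 67.8)

Each station gives a sphere (x−x_i)² + (y−y_i)² + z² = d_i² (stations at z=0).
Subtracting the SEIS-04 sphere from SEIS-05 and SEIS-06: z² cancels, leaving linear equations in x and y:
-370.6 x + 331.6 y = -57052.30
87.6 x + 281.8 y = -10320.52
Solving: x ≈ 94.806, y ≈ -66.095 km (keep extra digits for the depth step; rounded: 94.8, -66.1).
Then from the SEIS-04 sphere: z² = 73.62² − (x − 75.6)² − (y + 87.4)² with x = 94.806, y = -66.095, so z ≈ 67.802 ≈ 67.8 km.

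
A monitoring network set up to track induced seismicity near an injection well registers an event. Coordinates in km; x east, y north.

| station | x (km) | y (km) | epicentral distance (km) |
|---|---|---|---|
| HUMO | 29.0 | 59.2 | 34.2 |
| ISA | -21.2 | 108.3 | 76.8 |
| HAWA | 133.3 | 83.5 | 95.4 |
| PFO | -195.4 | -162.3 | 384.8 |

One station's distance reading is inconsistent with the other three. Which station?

HUMO

Solve using three stations at a time. Using ISA, HAWA, PFO (subtract circle equations pairwise → linear system) gives (x, y) ≈ (51.6, 132.8).
Distances from that point to each station vs reported:
  HUMO: calculated 77.0 vs reported 34.2 → residual 42.8 km
  ISA: calculated 76.8 vs reported 76.8 → residual 0.0 km
  HAWA: calculated 95.4 vs reported 95.4 → residual 0.0 km
  PFO: calculated 384.8 vs reported 384.8 → residual 0.0 km
ISA, HAWA, PFO are mutually consistent (residuals ≈ 0); HUMO is off by 42.8 km.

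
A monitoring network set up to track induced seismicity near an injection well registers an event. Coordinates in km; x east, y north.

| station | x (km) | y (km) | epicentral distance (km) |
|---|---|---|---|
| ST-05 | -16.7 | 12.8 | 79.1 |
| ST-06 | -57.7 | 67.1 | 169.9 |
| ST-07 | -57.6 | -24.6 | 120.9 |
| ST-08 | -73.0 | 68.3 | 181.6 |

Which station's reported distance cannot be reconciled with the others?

Solve using three stations at a time. Using ST-06, ST-07, ST-08 (subtract circle equations pairwise → linear system) gives (x, y) ≈ (59.3, -56.3).
Distances from that point to each station vs reported:
  ST-05: calculated 102.7 vs reported 79.1 → residual 23.6 km
  ST-06: calculated 170.1 vs reported 169.9 → residual 0.2 km
  ST-07: calculated 121.1 vs reported 120.9 → residual 0.2 km
  ST-08: calculated 181.8 vs reported 181.6 → residual 0.2 km
ST-06, ST-07, ST-08 are mutually consistent (residuals ≈ 0); ST-05 is off by 23.6 km.

ST-05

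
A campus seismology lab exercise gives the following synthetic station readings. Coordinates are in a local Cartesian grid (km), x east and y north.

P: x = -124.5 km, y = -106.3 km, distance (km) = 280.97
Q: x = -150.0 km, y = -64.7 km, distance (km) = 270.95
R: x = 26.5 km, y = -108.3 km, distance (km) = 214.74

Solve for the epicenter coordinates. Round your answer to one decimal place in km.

(62.5, 103.4)

Circle about each station: (x + 124.5)² + (y + 106.3)² = 280.97²; (x + 150.0)² + (y + 64.7)² = 270.95²; (x − 26.5)² + (y + 108.3)² = 214.74².
Subtracting pairs of circle equations eliminates x²+y² and gives linear equations (the radical axes):
-51.0 x + 83.2 y = 5416.39
302.0 x − 4.0 y = 18462.07
Solving the 2×2 system: x ≈ 62.5, y ≈ 103.4 km.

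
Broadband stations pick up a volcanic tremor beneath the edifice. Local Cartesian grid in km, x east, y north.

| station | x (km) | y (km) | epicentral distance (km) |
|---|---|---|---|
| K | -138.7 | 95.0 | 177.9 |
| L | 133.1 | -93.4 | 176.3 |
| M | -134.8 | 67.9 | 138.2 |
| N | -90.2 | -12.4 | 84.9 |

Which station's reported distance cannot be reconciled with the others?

Solve using three stations at a time. Using L, M, N (subtract circle equations pairwise → linear system) gives (x, y) ≈ (-8.7, 11.4).
Distances from that point to each station vs reported:
  K: calculated 154.6 vs reported 177.9 → residual 23.3 km
  L: calculated 176.3 vs reported 176.3 → residual 0.0 km
  M: calculated 138.2 vs reported 138.2 → residual 0.0 km
  N: calculated 84.9 vs reported 84.9 → residual 0.0 km
L, M, N are mutually consistent (residuals ≈ 0); K is off by 23.3 km.

K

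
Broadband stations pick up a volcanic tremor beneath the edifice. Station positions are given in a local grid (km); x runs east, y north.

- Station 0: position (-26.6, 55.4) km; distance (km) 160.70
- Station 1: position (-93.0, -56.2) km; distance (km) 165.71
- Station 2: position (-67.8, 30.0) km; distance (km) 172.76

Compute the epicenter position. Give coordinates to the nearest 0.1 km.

Circle about each station: (x + 26.6)² + (y − 55.4)² = 160.70²; (x + 93.0)² + (y + 56.2)² = 165.71²; (x + 67.8)² + (y − 30.0)² = 172.76².
Subtracting the Station 0 equation from the Station 1 and Station 2 equations removes the quadratic terms:
-132.8 x − 223.2 y = 6395.41
-82.4 x − 50.8 y = -2301.41
Solving the 2×2 system: x ≈ 72.0, y ≈ -71.5 km.
Check against Station 0 (with the unrounded x, y): √((x + 26.6)²+(y − 55.4)²) = 160.71 ≈ 160.70 km. ✓

x ≈ 72.0 km, y ≈ -71.5 km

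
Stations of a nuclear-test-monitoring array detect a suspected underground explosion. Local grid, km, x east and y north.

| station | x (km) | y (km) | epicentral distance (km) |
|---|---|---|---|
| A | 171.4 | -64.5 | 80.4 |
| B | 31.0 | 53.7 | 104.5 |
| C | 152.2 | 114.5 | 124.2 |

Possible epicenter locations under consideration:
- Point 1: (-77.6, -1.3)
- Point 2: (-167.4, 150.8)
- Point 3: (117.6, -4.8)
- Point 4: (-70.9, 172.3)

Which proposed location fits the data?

For each candidate, compare |candidate − station| to the reported distance:
Point 1: residuals A 176.5, B 17.2, C 133.1 → max 176.5 km
Point 2: residuals A 321.0, B 116.4, C 197.5 → max 321.0 km
Point 3: residuals A 0.0, B 0.0, C 0.0 → max 0.0 km
Point 4: residuals A 258.4, B 51.9, C 106.3 → max 258.4 km
Only Point 3 has all residuals ≈ 0.

Point 3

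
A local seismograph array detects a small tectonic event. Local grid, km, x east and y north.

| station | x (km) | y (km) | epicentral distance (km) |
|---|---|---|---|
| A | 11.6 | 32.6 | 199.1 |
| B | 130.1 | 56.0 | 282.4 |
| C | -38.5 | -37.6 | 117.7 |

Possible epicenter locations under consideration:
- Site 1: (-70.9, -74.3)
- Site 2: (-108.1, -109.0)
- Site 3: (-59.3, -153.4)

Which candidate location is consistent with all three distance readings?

Site 3

For each candidate, compare |candidate − station| to the reported distance:
Site 1: residuals A 64.1, B 42.9, C 68.7 → max 68.7 km
Site 2: residuals A 13.7, B 7.4, C 18.0 → max 18.0 km
Site 3: residuals A 0.0, B 0.1, C 0.0 → max 0.1 km
Only Site 3 has all residuals ≈ 0.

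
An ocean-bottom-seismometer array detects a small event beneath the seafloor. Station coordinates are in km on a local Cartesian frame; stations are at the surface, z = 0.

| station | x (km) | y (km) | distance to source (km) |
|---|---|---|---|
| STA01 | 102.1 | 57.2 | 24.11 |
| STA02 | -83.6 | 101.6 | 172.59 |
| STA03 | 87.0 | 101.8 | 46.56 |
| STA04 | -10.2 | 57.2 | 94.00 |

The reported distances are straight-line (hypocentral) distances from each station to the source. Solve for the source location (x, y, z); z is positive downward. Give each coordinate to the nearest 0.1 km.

(82.7, 57.7, 14.3)

Each station gives a sphere (x−x_i)² + (y−y_i)² + z² = d_i² (stations at z=0).
Subtracting the STA01 sphere from STA02 and STA03: z² cancels, leaving linear equations in x and y:
-371.4 x + 88.8 y = -25590.75
-30.2 x + 89.2 y = 2649.45
Solving: x ≈ 82.700, y ≈ 57.702 km (keep extra digits for the depth step; rounded: 82.7, 57.7).
Then from the STA01 sphere: z² = 24.11² − (x − 102.1)² − (y − 57.2)² with x = 82.700, y = 57.702, so z ≈ 14.307 ≈ 14.3 km.
Check against STA04 (with the unrounded solution): distance 94.00 ≈ 94.00 km. ✓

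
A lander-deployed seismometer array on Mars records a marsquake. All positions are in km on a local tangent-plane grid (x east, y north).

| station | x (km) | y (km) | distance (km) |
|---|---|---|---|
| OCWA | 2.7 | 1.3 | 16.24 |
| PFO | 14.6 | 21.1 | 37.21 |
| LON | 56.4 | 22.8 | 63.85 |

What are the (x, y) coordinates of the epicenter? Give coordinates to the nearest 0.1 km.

Circle about each station: (x − 2.7)² + (y − 1.3)² = 16.24²; (x − 14.6)² + (y − 21.1)² = 37.21²; (x − 56.4)² + (y − 22.8)² = 63.85².
Subtracting pairs of circle equations eliminates x²+y² and gives linear equations (the radical axes):
23.8 x + 39.6 y = -471.46
107.4 x + 43.0 y = -121.26
Solving the 2×2 system: x ≈ 4.8, y ≈ -14.8 km.

x ≈ 4.8 km, y ≈ -14.8 km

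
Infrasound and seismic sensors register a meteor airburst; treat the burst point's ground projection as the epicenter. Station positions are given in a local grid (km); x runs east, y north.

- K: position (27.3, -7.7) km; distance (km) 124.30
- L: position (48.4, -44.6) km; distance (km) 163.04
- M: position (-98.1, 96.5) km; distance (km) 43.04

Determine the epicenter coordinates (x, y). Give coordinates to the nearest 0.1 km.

x ≈ -77.9 km, y ≈ 58.5 km

Circle about each station: (x − 27.3)² + (y + 7.7)² = 124.30²; (x − 48.4)² + (y + 44.6)² = 163.04²; (x + 98.1)² + (y − 96.5)² = 43.04².
Subtracting the K equation from the L and M equations removes the quadratic terms:
42.2 x − 73.8 y = -7604.41
-250.8 x + 208.4 y = 31729.33
Solving the 2×2 system: x ≈ -77.9, y ≈ 58.5 km.
Check against K (with the unrounded x, y): √((x − 27.3)²+(y + 7.7)²) = 124.30 ≈ 124.30 km. ✓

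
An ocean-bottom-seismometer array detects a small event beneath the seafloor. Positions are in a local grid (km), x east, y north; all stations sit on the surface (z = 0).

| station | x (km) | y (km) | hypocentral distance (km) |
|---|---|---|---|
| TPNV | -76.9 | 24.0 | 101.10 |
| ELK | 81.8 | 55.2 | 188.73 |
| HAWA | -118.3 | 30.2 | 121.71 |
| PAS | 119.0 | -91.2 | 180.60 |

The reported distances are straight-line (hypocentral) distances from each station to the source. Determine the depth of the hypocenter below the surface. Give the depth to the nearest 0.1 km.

36.3 km

Each station gives a sphere (x−x_i)² + (y−y_i)² + z² = d_i² (stations at z=0).
Subtracting the TPNV sphere from ELK and HAWA: z² cancels, leaving linear equations in x and y:
317.4 x + 62.4 y = -22149.13
-82.8 x + 12.4 y = 3825.21
Solving: x ≈ -56.396, y ≈ -68.094 km (keep extra digits for the depth step; rounded: -56.4, -68.1).
Then from the TPNV sphere: z² = 101.10² − (x + 76.9)² − (y − 24.0)² with x = -56.396, y = -68.094, so z ≈ 36.325 ≈ 36.3 km.
Check against PAS (with the unrounded solution): distance 180.60 ≈ 180.60 km. ✓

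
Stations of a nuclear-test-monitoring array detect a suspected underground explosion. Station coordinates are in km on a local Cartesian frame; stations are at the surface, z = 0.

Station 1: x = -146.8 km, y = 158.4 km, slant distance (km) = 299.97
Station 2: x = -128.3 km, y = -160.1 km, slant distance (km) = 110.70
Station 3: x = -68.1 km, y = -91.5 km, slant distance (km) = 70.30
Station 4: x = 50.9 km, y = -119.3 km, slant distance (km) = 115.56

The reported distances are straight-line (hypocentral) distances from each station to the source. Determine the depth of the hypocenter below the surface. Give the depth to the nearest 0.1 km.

Each station gives a sphere (x−x_i)² + (y−y_i)² + z² = d_i² (stations at z=0).
Subtracting the Station 1 sphere from Station 2 and Station 3: z² cancels, leaving linear equations in x and y:
37.0 x − 637.0 y = 73179.61
157.4 x − 499.8 y = 51408.97
Solving: x ≈ -46.809, y ≈ -117.601 km (keep extra digits for the depth step; rounded: -46.8, -117.6).
Then from the Station 1 sphere: z² = 299.97² − (x + 146.8)² − (y − 158.4)² with x = -46.809, y = -117.601, so z ≈ 61.703 ≈ 61.7 km.

61.7 km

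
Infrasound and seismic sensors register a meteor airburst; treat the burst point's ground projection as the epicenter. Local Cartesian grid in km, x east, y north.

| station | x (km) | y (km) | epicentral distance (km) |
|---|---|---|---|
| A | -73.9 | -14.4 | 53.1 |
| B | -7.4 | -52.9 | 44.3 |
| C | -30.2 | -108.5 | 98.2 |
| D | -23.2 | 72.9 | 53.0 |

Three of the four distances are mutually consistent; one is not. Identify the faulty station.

D

Solve using three stations at a time. Using A, B, C (subtract circle equations pairwise → linear system) gives (x, y) ≈ (-20.9, -10.7).
Distances from that point to each station vs reported:
  A: calculated 53.1 vs reported 53.1 → residual 0.0 km
  B: calculated 44.3 vs reported 44.3 → residual 0.0 km
  C: calculated 98.2 vs reported 98.2 → residual 0.0 km
  D: calculated 83.7 vs reported 53.0 → residual 30.7 km
A, B, C are mutually consistent (residuals ≈ 0); D is off by 30.7 km.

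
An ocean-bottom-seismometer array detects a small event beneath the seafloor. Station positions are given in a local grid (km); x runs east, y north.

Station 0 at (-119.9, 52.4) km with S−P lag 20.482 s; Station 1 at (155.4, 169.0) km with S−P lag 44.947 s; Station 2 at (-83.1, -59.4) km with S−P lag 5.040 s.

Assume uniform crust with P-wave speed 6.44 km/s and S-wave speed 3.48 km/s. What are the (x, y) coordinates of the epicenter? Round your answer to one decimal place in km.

-63.1 km east, -91.9 km north

Distance from S−P lag: d = Δt · v_P v_S / (v_P − v_S) = Δt · (6.44·3.48)/(6.44−3.48) ≈ 7.5714·Δt.
So d_Station 0 = 155.08, d_Station 1 = 340.31, d_Station 2 = 38.16 km.
Circle about each station: (x + 119.9)² + (y − 52.4)² = 155.08²; (x − 155.4)² + (y − 169.0)² = 340.31²; (x + 83.1)² + (y + 59.4)² = 38.16².
Subtracting pairs of circle equations eliminates x²+y² and gives linear equations (the radical axes):
550.6 x + 233.2 y = -56172.70
73.6 x − 223.6 y = 15905.82
Solving the 2×2 system: x ≈ -63.1, y ≈ -91.9 km.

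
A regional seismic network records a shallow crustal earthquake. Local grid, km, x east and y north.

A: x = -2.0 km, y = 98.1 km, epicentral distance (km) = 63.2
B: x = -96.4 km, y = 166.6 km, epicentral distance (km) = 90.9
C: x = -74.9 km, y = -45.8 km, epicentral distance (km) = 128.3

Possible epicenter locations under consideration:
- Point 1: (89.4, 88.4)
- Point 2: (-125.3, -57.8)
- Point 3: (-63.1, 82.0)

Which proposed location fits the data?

For each candidate, compare |candidate − station| to the reported distance:
Point 1: residuals A 28.7, B 110.7, C 83.8 → max 110.7 km
Point 2: residuals A 135.6, B 135.4, C 76.5 → max 135.6 km
Point 3: residuals A 0.0, B 0.0, C 0.0 → max 0.0 km
Only Point 3 has all residuals ≈ 0.

Point 3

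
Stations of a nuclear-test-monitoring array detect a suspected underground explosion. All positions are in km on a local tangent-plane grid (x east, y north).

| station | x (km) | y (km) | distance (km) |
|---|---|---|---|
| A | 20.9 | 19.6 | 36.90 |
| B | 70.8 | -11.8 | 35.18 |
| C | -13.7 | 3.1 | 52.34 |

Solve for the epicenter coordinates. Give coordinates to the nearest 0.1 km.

x ≈ 35.7 km, y ≈ -14.2 km

Circle about each station: (x − 20.9)² + (y − 19.6)² = 36.90²; (x − 70.8)² + (y + 11.8)² = 35.18²; (x + 13.7)² + (y − 3.1)² = 52.34².
Subtracting pairs of circle equations eliminates x²+y² and gives linear equations (the radical axes):
99.8 x − 62.8 y = 4454.89
-69.2 x − 33.0 y = -2001.54
Solving the 2×2 system: x ≈ 35.7, y ≈ -14.2 km.
Check against A (with the unrounded x, y): √((x − 20.9)²+(y − 19.6)²) = 36.90 ≈ 36.90 km. ✓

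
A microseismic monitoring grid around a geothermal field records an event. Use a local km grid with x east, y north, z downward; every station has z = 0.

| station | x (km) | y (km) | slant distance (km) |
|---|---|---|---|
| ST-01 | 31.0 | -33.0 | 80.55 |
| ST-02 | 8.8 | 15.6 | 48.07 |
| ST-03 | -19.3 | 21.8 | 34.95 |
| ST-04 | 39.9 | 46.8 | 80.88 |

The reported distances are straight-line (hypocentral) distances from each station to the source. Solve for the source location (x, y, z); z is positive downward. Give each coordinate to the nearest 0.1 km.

(-25.8, 13.4, 33.3)

Each station gives a sphere (x−x_i)² + (y−y_i)² + z² = d_i² (stations at z=0).
Subtracting the ST-01 sphere from ST-02 and ST-03: z² cancels, leaving linear equations in x and y:
-44.4 x + 97.2 y = 2448.38
-100.6 x + 109.6 y = 4064.53
Solving: x ≈ -25.800, y ≈ 13.404 km (keep extra digits for the depth step; rounded: -25.8, 13.4).
Then from the ST-01 sphere: z² = 80.55² − (x − 31.0)² − (y + 33.0)² with x = -25.800, y = 13.404, so z ≈ 33.298 ≈ 33.3 km.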